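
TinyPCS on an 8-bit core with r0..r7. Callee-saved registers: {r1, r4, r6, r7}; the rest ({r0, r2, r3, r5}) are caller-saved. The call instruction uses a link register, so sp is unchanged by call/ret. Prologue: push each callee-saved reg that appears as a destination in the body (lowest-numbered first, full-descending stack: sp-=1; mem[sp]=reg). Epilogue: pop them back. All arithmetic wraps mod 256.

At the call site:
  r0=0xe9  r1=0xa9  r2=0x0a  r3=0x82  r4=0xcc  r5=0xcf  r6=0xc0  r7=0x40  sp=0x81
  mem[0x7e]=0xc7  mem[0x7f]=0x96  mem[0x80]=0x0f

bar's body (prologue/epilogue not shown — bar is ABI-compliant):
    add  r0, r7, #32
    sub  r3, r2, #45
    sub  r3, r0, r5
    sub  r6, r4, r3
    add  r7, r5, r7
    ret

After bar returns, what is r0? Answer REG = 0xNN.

REG = 0x60

prologue: push r6 → mem[0x80]=0xc0, sp=0x80
prologue: push r7 → mem[0x7f]=0x40, sp=0x7f
body[0] add  r0, r7, #32 → r0=0x60
body[1] sub  r3, r2, #45 → r3=0xdd
body[2] sub  r3, r0, r5 → r3=0x91
body[3] sub  r6, r4, r3 → r6=0x3b
body[4] add  r7, r5, r7 → r7=0x0f
epilogue: pop r7=0x40, sp=0x80
epilogue: pop r6=0xc0, sp=0x81
r0 is caller-saved → body value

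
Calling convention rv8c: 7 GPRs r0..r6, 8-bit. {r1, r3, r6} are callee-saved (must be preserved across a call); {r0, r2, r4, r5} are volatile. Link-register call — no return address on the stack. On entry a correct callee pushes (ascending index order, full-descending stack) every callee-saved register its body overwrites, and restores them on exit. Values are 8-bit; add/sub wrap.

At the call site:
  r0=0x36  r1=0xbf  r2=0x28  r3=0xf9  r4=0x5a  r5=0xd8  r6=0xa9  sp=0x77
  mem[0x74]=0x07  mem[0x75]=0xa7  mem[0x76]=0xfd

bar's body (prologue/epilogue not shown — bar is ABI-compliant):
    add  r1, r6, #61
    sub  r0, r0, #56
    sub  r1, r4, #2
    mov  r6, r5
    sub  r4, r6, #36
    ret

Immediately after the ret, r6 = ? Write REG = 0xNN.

REG = 0xa9

prologue: push r1 → mem[0x76]=0xbf, sp=0x76
prologue: push r6 → mem[0x75]=0xa9, sp=0x75
body[0] add  r1, r6, #61 → r1=0xe6
body[1] sub  r0, r0, #56 → r0=0xfe
body[2] sub  r1, r4, #2 → r1=0x58
body[3] mov  r6, r5 → r6=0xd8
body[4] sub  r4, r6, #36 → r4=0xb4
epilogue: pop r6=0xa9, sp=0x76
epilogue: pop r1=0xbf, sp=0x77
r6 is callee-saved → restored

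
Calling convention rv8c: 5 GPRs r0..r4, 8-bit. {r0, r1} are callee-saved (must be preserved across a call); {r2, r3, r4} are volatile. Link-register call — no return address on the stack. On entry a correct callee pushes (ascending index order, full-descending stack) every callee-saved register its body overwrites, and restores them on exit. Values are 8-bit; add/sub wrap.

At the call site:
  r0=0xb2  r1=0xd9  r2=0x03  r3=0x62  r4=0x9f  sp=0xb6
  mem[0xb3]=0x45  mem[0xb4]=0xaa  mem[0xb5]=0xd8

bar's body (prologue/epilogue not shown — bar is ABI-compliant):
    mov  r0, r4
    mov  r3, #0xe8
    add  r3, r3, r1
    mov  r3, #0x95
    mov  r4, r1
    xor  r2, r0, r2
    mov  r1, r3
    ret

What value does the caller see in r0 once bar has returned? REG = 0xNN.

REG = 0xb2

prologue: push r0 -> mem[0xb5]=0xb2, sp=0xb5
prologue: push r1 -> mem[0xb4]=0xd9, sp=0xb4
body[0] mov  r0, r4 -> r0=0x9f
body[1] mov  r3, #0xe8 -> r3=0xe8
body[2] add  r3, r3, r1 -> r3=0xc1
body[3] mov  r3, #0x95 -> r3=0x95
body[4] mov  r4, r1 -> r4=0xd9
body[5] xor  r2, r0, r2 -> r2=0x9c
body[6] mov  r1, r3 -> r1=0x95
epilogue: pop r1=0xd9, sp=0xb5
epilogue: pop r0=0xb2, sp=0xb6
r0 is callee-saved -> restored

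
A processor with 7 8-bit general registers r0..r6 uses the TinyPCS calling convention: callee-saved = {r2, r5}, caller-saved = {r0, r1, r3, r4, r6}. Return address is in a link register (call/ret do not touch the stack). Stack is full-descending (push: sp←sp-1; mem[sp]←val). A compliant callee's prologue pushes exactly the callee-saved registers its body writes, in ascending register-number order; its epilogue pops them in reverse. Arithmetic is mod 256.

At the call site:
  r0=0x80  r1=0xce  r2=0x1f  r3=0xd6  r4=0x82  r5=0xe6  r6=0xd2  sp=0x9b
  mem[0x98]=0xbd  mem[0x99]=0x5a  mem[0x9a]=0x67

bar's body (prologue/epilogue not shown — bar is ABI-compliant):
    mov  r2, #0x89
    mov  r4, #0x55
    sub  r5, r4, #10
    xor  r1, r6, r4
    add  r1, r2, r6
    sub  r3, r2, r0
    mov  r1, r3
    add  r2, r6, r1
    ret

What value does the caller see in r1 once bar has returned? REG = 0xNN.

prologue: push r2 → mem[0x9a]=0x1f, sp=0x9a
prologue: push r5 → mem[0x99]=0xe6, sp=0x99
body[0] mov  r2, #0x89 → r2=0x89
body[1] mov  r4, #0x55 → r4=0x55
body[2] sub  r5, r4, #10 → r5=0x4b
body[3] xor  r1, r6, r4 → r1=0x87
body[4] add  r1, r2, r6 → r1=0x5b
body[5] sub  r3, r2, r0 → r3=0x09
body[6] mov  r1, r3 → r1=0x09
body[7] add  r2, r6, r1 → r2=0xdb
epilogue: pop r5=0xe6, sp=0x9a
epilogue: pop r2=0x1f, sp=0x9b
r1 is caller-saved → body value

REG = 0x09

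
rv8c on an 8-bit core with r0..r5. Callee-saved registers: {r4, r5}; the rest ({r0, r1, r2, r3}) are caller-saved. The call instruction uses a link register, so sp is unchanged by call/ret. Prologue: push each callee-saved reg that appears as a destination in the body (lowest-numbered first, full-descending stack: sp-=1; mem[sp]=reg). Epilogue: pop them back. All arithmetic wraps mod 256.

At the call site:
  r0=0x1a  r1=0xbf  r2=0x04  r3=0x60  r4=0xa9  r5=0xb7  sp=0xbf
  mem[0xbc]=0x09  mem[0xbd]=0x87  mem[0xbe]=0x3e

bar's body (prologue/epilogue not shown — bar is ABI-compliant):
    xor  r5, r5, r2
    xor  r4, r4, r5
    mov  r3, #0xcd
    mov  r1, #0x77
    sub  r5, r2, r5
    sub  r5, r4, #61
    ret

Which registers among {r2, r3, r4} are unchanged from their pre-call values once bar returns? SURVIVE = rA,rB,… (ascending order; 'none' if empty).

prologue: push r4 → mem[0xbe]=0xa9, sp=0xbe
prologue: push r5 → mem[0xbd]=0xb7, sp=0xbd
body[0] xor  r5, r5, r2 → r5=0xb3
body[1] xor  r4, r4, r5 → r4=0x1a
body[2] mov  r3, #0xcd → r3=0xcd
body[3] mov  r1, #0x77 → r1=0x77
body[4] sub  r5, r2, r5 → r5=0x51
body[5] sub  r5, r4, #61 → r5=0xdd
epilogue: pop r5=0xb7, sp=0xbe
epilogue: pop r4=0xa9, sp=0xbf
r2: caller-saved, written=False
r3: caller-saved, written=True
r4: callee-saved, written=True

SURVIVE = r2,r4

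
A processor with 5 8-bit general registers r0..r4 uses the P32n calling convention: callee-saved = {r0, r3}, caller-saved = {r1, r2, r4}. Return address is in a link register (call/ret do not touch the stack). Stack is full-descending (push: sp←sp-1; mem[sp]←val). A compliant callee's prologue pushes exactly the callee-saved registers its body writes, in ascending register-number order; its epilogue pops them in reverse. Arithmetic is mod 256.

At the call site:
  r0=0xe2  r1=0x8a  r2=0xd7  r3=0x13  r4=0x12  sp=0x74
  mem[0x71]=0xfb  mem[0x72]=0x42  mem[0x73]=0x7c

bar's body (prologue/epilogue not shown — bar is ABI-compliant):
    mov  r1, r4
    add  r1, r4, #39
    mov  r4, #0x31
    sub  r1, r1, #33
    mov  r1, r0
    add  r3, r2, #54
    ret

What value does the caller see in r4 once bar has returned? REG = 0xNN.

prologue: push r3 → mem[0x73]=0x13, sp=0x73
body[0] mov  r1, r4 → r1=0x12
body[1] add  r1, r4, #39 → r1=0x39
body[2] mov  r4, #0x31 → r4=0x31
body[3] sub  r1, r1, #33 → r1=0x18
body[4] mov  r1, r0 → r1=0xe2
body[5] add  r3, r2, #54 → r3=0x0d
epilogue: pop r3=0x13, sp=0x74
r4 is caller-saved → body value

REG = 0x31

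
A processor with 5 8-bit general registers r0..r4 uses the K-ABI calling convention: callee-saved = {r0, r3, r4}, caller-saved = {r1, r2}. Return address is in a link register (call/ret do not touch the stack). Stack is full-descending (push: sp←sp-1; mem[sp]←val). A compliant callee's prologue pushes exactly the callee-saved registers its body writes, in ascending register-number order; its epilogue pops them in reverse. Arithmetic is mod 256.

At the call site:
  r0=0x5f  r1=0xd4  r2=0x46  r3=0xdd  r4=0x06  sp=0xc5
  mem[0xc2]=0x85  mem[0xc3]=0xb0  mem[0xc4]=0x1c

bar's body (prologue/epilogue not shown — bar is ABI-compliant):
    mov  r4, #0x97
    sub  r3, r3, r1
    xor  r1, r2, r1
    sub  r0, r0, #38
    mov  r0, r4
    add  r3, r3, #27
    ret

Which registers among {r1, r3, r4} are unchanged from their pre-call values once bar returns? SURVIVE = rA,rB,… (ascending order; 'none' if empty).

prologue: push r0 -> mem[0xc4]=0x5f, sp=0xc4
prologue: push r3 -> mem[0xc3]=0xdd, sp=0xc3
prologue: push r4 -> mem[0xc2]=0x06, sp=0xc2
body[0] mov  r4, #0x97 -> r4=0x97
body[1] sub  r3, r3, r1 -> r3=0x09
body[2] xor  r1, r2, r1 -> r1=0x92
body[3] sub  r0, r0, #38 -> r0=0x39
body[4] mov  r0, r4 -> r0=0x97
body[5] add  r3, r3, #27 -> r3=0x24
epilogue: pop r4=0x06, sp=0xc3
epilogue: pop r3=0xdd, sp=0xc4
epilogue: pop r0=0x5f, sp=0xc5
r1: caller-saved, written=True
r3: callee-saved, written=True
r4: callee-saved, written=True

SURVIVE = r3,r4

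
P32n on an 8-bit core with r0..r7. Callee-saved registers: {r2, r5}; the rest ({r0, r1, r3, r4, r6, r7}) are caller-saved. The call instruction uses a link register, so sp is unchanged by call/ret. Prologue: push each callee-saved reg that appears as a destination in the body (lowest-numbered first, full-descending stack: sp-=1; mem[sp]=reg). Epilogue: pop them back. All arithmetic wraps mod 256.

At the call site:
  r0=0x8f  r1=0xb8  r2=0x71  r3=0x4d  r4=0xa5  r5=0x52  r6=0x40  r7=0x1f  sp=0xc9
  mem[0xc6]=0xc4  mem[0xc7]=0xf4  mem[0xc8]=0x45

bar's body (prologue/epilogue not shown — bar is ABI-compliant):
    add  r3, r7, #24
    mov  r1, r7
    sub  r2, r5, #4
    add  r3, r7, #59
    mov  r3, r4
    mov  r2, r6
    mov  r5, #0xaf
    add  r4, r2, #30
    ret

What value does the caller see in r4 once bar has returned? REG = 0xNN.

REG = 0x5e

prologue: push r2 → mem[0xc8]=0x71, sp=0xc8
prologue: push r5 → mem[0xc7]=0x52, sp=0xc7
body[0] add  r3, r7, #24 → r3=0x37
body[1] mov  r1, r7 → r1=0x1f
body[2] sub  r2, r5, #4 → r2=0x4e
body[3] add  r3, r7, #59 → r3=0x5a
body[4] mov  r3, r4 → r3=0xa5
body[5] mov  r2, r6 → r2=0x40
body[6] mov  r5, #0xaf → r5=0xaf
body[7] add  r4, r2, #30 → r4=0x5e
epilogue: pop r5=0x52, sp=0xc8
epilogue: pop r2=0x71, sp=0xc9
r4 is caller-saved → body value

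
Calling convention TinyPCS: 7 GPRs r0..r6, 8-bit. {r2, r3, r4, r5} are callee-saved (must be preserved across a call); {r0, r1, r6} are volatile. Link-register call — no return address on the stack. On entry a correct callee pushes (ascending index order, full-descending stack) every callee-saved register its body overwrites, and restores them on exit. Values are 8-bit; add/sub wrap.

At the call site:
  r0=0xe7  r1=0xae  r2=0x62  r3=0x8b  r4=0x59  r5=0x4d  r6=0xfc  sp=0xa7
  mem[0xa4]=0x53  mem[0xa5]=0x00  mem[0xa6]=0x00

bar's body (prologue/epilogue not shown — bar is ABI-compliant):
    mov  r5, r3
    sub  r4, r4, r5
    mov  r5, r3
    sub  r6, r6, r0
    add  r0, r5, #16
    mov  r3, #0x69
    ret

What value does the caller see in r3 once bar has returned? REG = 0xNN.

prologue: push r3 -> mem[0xa6]=0x8b, sp=0xa6
prologue: push r4 -> mem[0xa5]=0x59, sp=0xa5
prologue: push r5 -> mem[0xa4]=0x4d, sp=0xa4
body[0] mov  r5, r3 -> r5=0x8b
body[1] sub  r4, r4, r5 -> r4=0xce
body[2] mov  r5, r3 -> r5=0x8b
body[3] sub  r6, r6, r0 -> r6=0x15
body[4] add  r0, r5, #16 -> r0=0x9b
body[5] mov  r3, #0x69 -> r3=0x69
epilogue: pop r5=0x4d, sp=0xa5
epilogue: pop r4=0x59, sp=0xa6
epilogue: pop r3=0x8b, sp=0xa7
r3 is callee-saved -> restored

REG = 0x8b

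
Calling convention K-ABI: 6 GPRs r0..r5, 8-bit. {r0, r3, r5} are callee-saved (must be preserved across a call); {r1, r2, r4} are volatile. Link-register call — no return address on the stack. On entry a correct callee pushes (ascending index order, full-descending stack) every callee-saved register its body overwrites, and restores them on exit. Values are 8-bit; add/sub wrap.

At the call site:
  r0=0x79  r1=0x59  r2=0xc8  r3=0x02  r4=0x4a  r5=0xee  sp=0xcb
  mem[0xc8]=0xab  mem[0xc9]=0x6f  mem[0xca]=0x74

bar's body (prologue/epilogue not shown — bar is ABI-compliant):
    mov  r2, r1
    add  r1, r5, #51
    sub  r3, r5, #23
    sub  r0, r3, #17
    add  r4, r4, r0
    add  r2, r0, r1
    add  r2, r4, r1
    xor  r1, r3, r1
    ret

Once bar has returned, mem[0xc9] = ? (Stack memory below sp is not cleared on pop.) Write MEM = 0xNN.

MEM = 0x02

prologue: push r0 -> mem[0xca]=0x79, sp=0xca
prologue: push r3 -> mem[0xc9]=0x02, sp=0xc9
body[0] mov  r2, r1 -> r2=0x59
body[1] add  r1, r5, #51 -> r1=0x21
body[2] sub  r3, r5, #23 -> r3=0xd7
body[3] sub  r0, r3, #17 -> r0=0xc6
body[4] add  r4, r4, r0 -> r4=0x10
body[5] add  r2, r0, r1 -> r2=0xe7
body[6] add  r2, r4, r1 -> r2=0x31
body[7] xor  r1, r3, r1 -> r1=0xf6
epilogue: pop r3=0x02, sp=0xca
epilogue: pop r0=0x79, sp=0xcb
prologue pushed ['r0', 'r3'] at ['0xca', '0xc9']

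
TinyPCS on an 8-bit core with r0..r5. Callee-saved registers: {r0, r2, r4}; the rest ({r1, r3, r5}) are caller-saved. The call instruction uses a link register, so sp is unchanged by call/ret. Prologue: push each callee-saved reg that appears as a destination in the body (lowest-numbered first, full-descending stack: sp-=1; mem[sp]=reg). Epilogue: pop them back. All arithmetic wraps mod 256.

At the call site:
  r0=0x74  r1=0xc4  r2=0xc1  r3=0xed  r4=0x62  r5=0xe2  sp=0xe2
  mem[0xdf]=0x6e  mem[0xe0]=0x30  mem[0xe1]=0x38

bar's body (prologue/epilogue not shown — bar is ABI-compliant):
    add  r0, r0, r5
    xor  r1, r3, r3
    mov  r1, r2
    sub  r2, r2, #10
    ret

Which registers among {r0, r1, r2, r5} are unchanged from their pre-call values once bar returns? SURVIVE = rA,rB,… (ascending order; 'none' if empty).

SURVIVE = r0,r2,r5

prologue: push r0 -> mem[0xe1]=0x74, sp=0xe1
prologue: push r2 -> mem[0xe0]=0xc1, sp=0xe0
body[0] add  r0, r0, r5 -> r0=0x56
body[1] xor  r1, r3, r3 -> r1=0x00
body[2] mov  r1, r2 -> r1=0xc1
body[3] sub  r2, r2, #10 -> r2=0xb7
epilogue: pop r2=0xc1, sp=0xe1
epilogue: pop r0=0x74, sp=0xe2
r0: callee-saved, written=True
r1: caller-saved, written=True
r2: callee-saved, written=True
r5: caller-saved, written=False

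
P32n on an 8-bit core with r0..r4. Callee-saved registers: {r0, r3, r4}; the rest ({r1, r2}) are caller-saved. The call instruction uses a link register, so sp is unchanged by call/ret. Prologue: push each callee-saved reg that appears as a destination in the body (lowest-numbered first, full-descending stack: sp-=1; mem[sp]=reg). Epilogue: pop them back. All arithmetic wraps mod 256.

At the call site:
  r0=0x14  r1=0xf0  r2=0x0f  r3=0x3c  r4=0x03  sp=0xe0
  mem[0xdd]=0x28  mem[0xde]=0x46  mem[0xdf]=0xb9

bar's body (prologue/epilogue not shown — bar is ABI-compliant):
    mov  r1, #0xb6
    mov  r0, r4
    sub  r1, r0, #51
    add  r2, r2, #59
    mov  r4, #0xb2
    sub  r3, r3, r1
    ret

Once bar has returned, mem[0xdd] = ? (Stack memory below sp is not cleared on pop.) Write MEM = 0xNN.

prologue: push r0 → mem[0xdf]=0x14, sp=0xdf
prologue: push r3 → mem[0xde]=0x3c, sp=0xde
prologue: push r4 → mem[0xdd]=0x03, sp=0xdd
body[0] mov  r1, #0xb6 → r1=0xb6
body[1] mov  r0, r4 → r0=0x03
body[2] sub  r1, r0, #51 → r1=0xd0
body[3] add  r2, r2, #59 → r2=0x4a
body[4] mov  r4, #0xb2 → r4=0xb2
body[5] sub  r3, r3, r1 → r3=0x6c
epilogue: pop r4=0x03, sp=0xde
epilogue: pop r3=0x3c, sp=0xdf
epilogue: pop r0=0x14, sp=0xe0
prologue pushed ['r0', 'r3', 'r4'] at ['0xdf', '0xde', '0xdd']

MEM = 0x03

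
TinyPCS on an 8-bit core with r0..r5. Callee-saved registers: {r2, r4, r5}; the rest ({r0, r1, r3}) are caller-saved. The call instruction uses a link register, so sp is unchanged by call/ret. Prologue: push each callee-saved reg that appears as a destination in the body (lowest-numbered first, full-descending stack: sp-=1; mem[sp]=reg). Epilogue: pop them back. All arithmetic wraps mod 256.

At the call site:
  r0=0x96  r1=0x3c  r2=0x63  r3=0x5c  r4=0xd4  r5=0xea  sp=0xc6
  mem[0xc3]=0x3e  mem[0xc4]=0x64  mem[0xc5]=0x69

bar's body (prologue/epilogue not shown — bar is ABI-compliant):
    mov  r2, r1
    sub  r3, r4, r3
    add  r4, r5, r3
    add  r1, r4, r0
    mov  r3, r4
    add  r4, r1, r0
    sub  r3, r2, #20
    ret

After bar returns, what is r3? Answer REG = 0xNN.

REG = 0x28

prologue: push r2 -> mem[0xc5]=0x63, sp=0xc5
prologue: push r4 -> mem[0xc4]=0xd4, sp=0xc4
body[0] mov  r2, r1 -> r2=0x3c
body[1] sub  r3, r4, r3 -> r3=0x78
body[2] add  r4, r5, r3 -> r4=0x62
body[3] add  r1, r4, r0 -> r1=0xf8
body[4] mov  r3, r4 -> r3=0x62
body[5] add  r4, r1, r0 -> r4=0x8e
body[6] sub  r3, r2, #20 -> r3=0x28
epilogue: pop r4=0xd4, sp=0xc5
epilogue: pop r2=0x63, sp=0xc6
r3 is caller-saved -> body value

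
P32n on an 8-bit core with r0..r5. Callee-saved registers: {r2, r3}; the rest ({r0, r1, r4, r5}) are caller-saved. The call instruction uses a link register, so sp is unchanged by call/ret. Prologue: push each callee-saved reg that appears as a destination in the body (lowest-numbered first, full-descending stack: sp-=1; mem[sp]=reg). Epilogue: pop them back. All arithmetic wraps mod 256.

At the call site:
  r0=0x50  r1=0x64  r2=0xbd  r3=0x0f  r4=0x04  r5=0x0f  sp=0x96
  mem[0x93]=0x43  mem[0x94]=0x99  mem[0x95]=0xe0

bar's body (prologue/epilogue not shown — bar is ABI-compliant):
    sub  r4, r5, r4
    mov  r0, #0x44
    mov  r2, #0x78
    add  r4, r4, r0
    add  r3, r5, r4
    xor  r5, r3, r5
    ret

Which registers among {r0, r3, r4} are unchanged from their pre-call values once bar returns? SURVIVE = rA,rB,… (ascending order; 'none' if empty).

SURVIVE = r3

prologue: push r2 → mem[0x95]=0xbd, sp=0x95
prologue: push r3 → mem[0x94]=0x0f, sp=0x94
body[0] sub  r4, r5, r4 → r4=0x0b
body[1] mov  r0, #0x44 → r0=0x44
body[2] mov  r2, #0x78 → r2=0x78
body[3] add  r4, r4, r0 → r4=0x4f
body[4] add  r3, r5, r4 → r3=0x5e
body[5] xor  r5, r3, r5 → r5=0x51
epilogue: pop r3=0x0f, sp=0x95
epilogue: pop r2=0xbd, sp=0x96
r0: caller-saved, written=True
r3: callee-saved, written=True
r4: caller-saved, written=True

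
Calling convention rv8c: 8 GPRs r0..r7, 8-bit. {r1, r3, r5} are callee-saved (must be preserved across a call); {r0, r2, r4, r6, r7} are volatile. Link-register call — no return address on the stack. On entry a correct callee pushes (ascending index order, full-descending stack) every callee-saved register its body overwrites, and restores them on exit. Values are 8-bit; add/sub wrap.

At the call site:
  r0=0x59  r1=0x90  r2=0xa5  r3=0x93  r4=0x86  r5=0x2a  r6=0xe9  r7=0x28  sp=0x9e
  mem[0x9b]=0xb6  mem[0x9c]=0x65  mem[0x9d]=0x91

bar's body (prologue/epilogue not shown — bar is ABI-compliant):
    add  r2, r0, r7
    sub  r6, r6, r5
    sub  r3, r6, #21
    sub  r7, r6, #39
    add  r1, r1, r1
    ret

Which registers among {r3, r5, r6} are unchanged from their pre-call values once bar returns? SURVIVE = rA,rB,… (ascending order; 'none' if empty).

prologue: push r1 → mem[0x9d]=0x90, sp=0x9d
prologue: push r3 → mem[0x9c]=0x93, sp=0x9c
body[0] add  r2, r0, r7 → r2=0x81
body[1] sub  r6, r6, r5 → r6=0xbf
body[2] sub  r3, r6, #21 → r3=0xaa
body[3] sub  r7, r6, #39 → r7=0x98
body[4] add  r1, r1, r1 → r1=0x20
epilogue: pop r3=0x93, sp=0x9d
epilogue: pop r1=0x90, sp=0x9e
r3: callee-saved, written=True
r5: callee-saved, written=False
r6: caller-saved, written=True

SURVIVE = r3,r5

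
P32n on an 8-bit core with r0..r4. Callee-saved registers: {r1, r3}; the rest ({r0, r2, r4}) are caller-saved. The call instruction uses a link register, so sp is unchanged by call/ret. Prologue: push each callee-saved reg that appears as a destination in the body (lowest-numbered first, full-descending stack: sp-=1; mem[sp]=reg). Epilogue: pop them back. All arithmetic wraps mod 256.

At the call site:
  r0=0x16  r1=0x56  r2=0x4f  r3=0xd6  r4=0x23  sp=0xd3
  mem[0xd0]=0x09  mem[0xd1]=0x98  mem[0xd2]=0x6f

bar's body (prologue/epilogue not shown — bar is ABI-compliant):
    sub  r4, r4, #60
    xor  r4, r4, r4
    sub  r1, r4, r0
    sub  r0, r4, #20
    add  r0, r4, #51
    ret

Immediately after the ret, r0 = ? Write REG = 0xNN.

prologue: push r1 → mem[0xd2]=0x56, sp=0xd2
body[0] sub  r4, r4, #60 → r4=0xe7
body[1] xor  r4, r4, r4 → r4=0x00
body[2] sub  r1, r4, r0 → r1=0xea
body[3] sub  r0, r4, #20 → r0=0xec
body[4] add  r0, r4, #51 → r0=0x33
epilogue: pop r1=0x56, sp=0xd3
r0 is caller-saved → body value

REG = 0x33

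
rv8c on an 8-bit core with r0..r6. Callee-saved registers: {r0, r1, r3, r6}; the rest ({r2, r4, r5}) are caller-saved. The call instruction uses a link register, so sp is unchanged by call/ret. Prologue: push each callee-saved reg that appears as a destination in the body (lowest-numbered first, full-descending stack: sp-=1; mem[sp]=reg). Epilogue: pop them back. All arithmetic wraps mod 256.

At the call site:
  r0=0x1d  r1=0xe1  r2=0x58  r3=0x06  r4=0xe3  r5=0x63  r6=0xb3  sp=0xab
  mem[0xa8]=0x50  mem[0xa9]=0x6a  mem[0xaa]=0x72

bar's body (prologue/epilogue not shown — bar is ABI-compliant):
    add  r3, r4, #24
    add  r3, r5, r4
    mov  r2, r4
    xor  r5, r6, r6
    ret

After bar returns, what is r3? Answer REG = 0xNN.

prologue: push r3 → mem[0xaa]=0x06, sp=0xaa
body[0] add  r3, r4, #24 → r3=0xfb
body[1] add  r3, r5, r4 → r3=0x46
body[2] mov  r2, r4 → r2=0xe3
body[3] xor  r5, r6, r6 → r5=0x00
epilogue: pop r3=0x06, sp=0xab
r3 is callee-saved → restored

REG = 0x06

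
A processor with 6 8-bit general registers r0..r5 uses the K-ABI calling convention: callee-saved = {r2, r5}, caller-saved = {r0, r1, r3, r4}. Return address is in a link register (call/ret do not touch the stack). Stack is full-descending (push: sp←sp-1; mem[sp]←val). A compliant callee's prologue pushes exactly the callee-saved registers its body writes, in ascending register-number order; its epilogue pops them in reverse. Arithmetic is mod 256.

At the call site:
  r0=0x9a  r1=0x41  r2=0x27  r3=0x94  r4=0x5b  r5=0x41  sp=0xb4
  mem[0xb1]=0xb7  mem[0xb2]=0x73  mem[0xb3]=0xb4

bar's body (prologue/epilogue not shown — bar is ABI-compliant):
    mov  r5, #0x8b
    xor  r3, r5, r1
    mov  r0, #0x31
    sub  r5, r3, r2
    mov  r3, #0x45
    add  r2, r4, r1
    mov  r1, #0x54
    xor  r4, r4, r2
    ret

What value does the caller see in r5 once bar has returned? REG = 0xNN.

REG = 0x41

prologue: push r2 -> mem[0xb3]=0x27, sp=0xb3
prologue: push r5 -> mem[0xb2]=0x41, sp=0xb2
body[0] mov  r5, #0x8b -> r5=0x8b
body[1] xor  r3, r5, r1 -> r3=0xca
body[2] mov  r0, #0x31 -> r0=0x31
body[3] sub  r5, r3, r2 -> r5=0xa3
body[4] mov  r3, #0x45 -> r3=0x45
body[5] add  r2, r4, r1 -> r2=0x9c
body[6] mov  r1, #0x54 -> r1=0x54
body[7] xor  r4, r4, r2 -> r4=0xc7
epilogue: pop r5=0x41, sp=0xb3
epilogue: pop r2=0x27, sp=0xb4
r5 is callee-saved -> restored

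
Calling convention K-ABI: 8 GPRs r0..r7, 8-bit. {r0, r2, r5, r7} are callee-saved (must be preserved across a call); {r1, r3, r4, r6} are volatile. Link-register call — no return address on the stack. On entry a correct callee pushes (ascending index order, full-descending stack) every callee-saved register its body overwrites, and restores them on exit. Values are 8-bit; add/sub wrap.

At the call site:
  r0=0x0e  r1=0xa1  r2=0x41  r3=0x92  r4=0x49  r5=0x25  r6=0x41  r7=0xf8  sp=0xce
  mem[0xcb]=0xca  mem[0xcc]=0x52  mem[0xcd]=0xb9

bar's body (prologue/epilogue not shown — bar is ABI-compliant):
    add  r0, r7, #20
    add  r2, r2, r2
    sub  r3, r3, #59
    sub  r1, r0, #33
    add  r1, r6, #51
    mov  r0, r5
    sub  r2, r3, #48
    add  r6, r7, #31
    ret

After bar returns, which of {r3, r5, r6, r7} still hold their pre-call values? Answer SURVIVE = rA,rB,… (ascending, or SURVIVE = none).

SURVIVE = r5,r7

prologue: push r0 → mem[0xcd]=0x0e, sp=0xcd
prologue: push r2 → mem[0xcc]=0x41, sp=0xcc
body[0] add  r0, r7, #20 → r0=0x0c
body[1] add  r2, r2, r2 → r2=0x82
body[2] sub  r3, r3, #59 → r3=0x57
body[3] sub  r1, r0, #33 → r1=0xeb
body[4] add  r1, r6, #51 → r1=0x74
body[5] mov  r0, r5 → r0=0x25
body[6] sub  r2, r3, #48 → r2=0x27
body[7] add  r6, r7, #31 → r6=0x17
epilogue: pop r2=0x41, sp=0xcd
epilogue: pop r0=0x0e, sp=0xce
r3: caller-saved, written=True
r5: callee-saved, written=False
r6: caller-saved, written=True
r7: callee-saved, written=False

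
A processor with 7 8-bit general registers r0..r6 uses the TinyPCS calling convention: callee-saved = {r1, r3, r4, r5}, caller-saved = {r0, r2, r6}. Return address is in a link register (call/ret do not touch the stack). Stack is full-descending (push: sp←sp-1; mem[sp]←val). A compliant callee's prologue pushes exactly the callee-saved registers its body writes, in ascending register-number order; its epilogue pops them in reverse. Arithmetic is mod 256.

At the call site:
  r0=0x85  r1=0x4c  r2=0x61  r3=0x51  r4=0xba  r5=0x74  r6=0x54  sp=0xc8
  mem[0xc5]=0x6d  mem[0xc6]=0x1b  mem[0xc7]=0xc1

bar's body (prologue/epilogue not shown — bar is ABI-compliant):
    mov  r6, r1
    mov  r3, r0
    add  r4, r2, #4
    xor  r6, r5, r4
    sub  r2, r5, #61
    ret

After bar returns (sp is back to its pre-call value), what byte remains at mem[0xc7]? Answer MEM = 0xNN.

prologue: push r3 -> mem[0xc7]=0x51, sp=0xc7
prologue: push r4 -> mem[0xc6]=0xba, sp=0xc6
body[0] mov  r6, r1 -> r6=0x4c
body[1] mov  r3, r0 -> r3=0x85
body[2] add  r4, r2, #4 -> r4=0x65
body[3] xor  r6, r5, r4 -> r6=0x11
body[4] sub  r2, r5, #61 -> r2=0x37
epilogue: pop r4=0xba, sp=0xc7
epilogue: pop r3=0x51, sp=0xc8
prologue pushed ['r3', 'r4'] at ['0xc7', '0xc6']

MEM = 0x51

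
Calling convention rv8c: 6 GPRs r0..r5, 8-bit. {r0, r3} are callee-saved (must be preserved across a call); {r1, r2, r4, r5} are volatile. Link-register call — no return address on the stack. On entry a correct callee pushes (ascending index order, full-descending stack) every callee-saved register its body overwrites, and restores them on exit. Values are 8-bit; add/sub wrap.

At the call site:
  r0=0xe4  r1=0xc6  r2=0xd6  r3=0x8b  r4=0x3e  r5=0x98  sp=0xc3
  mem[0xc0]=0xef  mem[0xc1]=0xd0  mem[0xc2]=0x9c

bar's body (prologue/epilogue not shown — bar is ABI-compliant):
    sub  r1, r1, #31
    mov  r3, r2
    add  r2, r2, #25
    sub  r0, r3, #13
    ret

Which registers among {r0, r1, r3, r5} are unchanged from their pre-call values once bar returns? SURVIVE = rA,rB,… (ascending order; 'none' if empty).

SURVIVE = r0,r3,r5

prologue: push r0 → mem[0xc2]=0xe4, sp=0xc2
prologue: push r3 → mem[0xc1]=0x8b, sp=0xc1
body[0] sub  r1, r1, #31 → r1=0xa7
body[1] mov  r3, r2 → r3=0xd6
body[2] add  r2, r2, #25 → r2=0xef
body[3] sub  r0, r3, #13 → r0=0xc9
epilogue: pop r3=0x8b, sp=0xc2
epilogue: pop r0=0xe4, sp=0xc3
r0: callee-saved, written=True
r1: caller-saved, written=True
r3: callee-saved, written=True
r5: caller-saved, written=False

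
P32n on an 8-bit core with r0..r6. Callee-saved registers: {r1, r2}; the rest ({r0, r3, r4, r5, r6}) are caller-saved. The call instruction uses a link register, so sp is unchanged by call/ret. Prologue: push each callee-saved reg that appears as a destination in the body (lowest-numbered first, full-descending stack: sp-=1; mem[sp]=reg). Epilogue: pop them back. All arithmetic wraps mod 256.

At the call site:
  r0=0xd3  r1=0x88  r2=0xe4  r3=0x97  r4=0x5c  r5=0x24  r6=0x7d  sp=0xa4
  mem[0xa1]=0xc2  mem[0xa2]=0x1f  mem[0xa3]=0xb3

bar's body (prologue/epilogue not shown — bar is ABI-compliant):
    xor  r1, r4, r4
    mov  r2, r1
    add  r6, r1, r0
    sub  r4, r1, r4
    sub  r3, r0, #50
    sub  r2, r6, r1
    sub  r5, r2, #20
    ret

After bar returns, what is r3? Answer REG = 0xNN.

REG = 0xa1

prologue: push r1 → mem[0xa3]=0x88, sp=0xa3
prologue: push r2 → mem[0xa2]=0xe4, sp=0xa2
body[0] xor  r1, r4, r4 → r1=0x00
body[1] mov  r2, r1 → r2=0x00
body[2] add  r6, r1, r0 → r6=0xd3
body[3] sub  r4, r1, r4 → r4=0xa4
body[4] sub  r3, r0, #50 → r3=0xa1
body[5] sub  r2, r6, r1 → r2=0xd3
body[6] sub  r5, r2, #20 → r5=0xbf
epilogue: pop r2=0xe4, sp=0xa3
epilogue: pop r1=0x88, sp=0xa4
r3 is caller-saved → body value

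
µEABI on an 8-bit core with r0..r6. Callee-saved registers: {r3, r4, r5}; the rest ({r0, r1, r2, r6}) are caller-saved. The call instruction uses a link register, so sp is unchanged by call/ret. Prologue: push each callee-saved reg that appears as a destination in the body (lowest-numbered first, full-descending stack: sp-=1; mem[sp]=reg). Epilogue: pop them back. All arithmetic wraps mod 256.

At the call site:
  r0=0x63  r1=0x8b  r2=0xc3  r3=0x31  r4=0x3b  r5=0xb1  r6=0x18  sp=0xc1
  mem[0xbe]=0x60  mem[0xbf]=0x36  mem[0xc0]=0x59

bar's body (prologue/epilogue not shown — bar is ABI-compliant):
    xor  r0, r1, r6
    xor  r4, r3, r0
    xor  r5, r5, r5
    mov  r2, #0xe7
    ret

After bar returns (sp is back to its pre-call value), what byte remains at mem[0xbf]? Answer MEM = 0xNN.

prologue: push r4 → mem[0xc0]=0x3b, sp=0xc0
prologue: push r5 → mem[0xbf]=0xb1, sp=0xbf
body[0] xor  r0, r1, r6 → r0=0x93
body[1] xor  r4, r3, r0 → r4=0xa2
body[2] xor  r5, r5, r5 → r5=0x00
body[3] mov  r2, #0xe7 → r2=0xe7
epilogue: pop r5=0xb1, sp=0xc0
epilogue: pop r4=0x3b, sp=0xc1
prologue pushed ['r4', 'r5'] at ['0xc0', '0xbf']

MEM = 0xb1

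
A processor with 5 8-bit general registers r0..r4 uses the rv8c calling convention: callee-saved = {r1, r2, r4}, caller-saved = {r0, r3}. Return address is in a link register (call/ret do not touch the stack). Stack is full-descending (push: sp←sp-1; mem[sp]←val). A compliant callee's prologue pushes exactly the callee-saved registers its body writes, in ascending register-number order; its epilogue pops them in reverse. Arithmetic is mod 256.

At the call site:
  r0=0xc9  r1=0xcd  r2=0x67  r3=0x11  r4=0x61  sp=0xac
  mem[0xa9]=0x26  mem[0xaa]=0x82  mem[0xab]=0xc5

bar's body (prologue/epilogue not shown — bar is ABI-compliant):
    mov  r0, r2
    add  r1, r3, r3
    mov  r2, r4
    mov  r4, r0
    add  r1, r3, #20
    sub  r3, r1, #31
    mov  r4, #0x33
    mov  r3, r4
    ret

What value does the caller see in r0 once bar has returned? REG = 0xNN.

prologue: push r1 → mem[0xab]=0xcd, sp=0xab
prologue: push r2 → mem[0xaa]=0x67, sp=0xaa
prologue: push r4 → mem[0xa9]=0x61, sp=0xa9
body[0] mov  r0, r2 → r0=0x67
body[1] add  r1, r3, r3 → r1=0x22
body[2] mov  r2, r4 → r2=0x61
body[3] mov  r4, r0 → r4=0x67
body[4] add  r1, r3, #20 → r1=0x25
body[5] sub  r3, r1, #31 → r3=0x06
body[6] mov  r4, #0x33 → r4=0x33
body[7] mov  r3, r4 → r3=0x33
epilogue: pop r4=0x61, sp=0xaa
epilogue: pop r2=0x67, sp=0xab
epilogue: pop r1=0xcd, sp=0xac
r0 is caller-saved → body value

REG = 0x67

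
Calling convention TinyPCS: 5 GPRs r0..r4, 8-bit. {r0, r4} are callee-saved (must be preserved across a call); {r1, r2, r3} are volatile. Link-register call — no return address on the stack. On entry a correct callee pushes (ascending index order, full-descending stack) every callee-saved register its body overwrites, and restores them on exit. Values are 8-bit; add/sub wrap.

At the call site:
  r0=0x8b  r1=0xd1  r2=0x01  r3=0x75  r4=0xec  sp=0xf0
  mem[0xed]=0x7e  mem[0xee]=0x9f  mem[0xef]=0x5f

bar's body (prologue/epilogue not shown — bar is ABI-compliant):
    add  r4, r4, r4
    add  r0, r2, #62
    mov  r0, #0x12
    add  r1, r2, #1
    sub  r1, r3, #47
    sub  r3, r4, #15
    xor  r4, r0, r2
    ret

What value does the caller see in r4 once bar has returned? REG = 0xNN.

prologue: push r0 → mem[0xef]=0x8b, sp=0xef
prologue: push r4 → mem[0xee]=0xec, sp=0xee
body[0] add  r4, r4, r4 → r4=0xd8
body[1] add  r0, r2, #62 → r0=0x3f
body[2] mov  r0, #0x12 → r0=0x12
body[3] add  r1, r2, #1 → r1=0x02
body[4] sub  r1, r3, #47 → r1=0x46
body[5] sub  r3, r4, #15 → r3=0xc9
body[6] xor  r4, r0, r2 → r4=0x13
epilogue: pop r4=0xec, sp=0xef
epilogue: pop r0=0x8b, sp=0xf0
r4 is callee-saved → restored

REG = 0xec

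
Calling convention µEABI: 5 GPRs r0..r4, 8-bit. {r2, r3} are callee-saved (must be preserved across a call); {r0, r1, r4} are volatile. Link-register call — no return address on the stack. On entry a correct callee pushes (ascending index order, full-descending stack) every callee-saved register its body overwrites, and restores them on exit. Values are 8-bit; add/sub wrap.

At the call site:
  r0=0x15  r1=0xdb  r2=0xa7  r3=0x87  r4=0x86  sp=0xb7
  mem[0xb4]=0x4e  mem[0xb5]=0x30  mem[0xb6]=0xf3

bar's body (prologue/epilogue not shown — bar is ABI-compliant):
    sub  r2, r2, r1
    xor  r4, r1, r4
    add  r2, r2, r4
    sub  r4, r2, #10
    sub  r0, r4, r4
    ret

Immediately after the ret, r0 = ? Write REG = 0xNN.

REG = 0x00

prologue: push r2 -> mem[0xb6]=0xa7, sp=0xb6
body[0] sub  r2, r2, r1 -> r2=0xcc
body[1] xor  r4, r1, r4 -> r4=0x5d
body[2] add  r2, r2, r4 -> r2=0x29
body[3] sub  r4, r2, #10 -> r4=0x1f
body[4] sub  r0, r4, r4 -> r0=0x00
epilogue: pop r2=0xa7, sp=0xb7
r0 is caller-saved -> body value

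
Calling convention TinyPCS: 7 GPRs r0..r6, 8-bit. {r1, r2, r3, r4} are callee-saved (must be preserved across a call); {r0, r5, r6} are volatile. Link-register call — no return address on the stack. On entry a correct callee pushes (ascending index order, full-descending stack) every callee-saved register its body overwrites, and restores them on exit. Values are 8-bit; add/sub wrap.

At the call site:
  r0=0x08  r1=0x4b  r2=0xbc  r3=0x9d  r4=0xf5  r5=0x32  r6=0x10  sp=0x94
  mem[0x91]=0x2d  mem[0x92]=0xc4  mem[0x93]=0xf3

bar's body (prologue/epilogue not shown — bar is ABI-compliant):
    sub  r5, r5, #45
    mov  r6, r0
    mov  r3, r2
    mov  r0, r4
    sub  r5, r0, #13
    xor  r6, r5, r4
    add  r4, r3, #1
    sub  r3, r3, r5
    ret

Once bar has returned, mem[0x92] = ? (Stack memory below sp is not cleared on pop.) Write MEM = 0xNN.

MEM = 0xf5

prologue: push r3 → mem[0x93]=0x9d, sp=0x93
prologue: push r4 → mem[0x92]=0xf5, sp=0x92
body[0] sub  r5, r5, #45 → r5=0x05
body[1] mov  r6, r0 → r6=0x08
body[2] mov  r3, r2 → r3=0xbc
body[3] mov  r0, r4 → r0=0xf5
body[4] sub  r5, r0, #13 → r5=0xe8
body[5] xor  r6, r5, r4 → r6=0x1d
body[6] add  r4, r3, #1 → r4=0xbd
body[7] sub  r3, r3, r5 → r3=0xd4
epilogue: pop r4=0xf5, sp=0x93
epilogue: pop r3=0x9d, sp=0x94
prologue pushed ['r3', 'r4'] at ['0x93', '0x92']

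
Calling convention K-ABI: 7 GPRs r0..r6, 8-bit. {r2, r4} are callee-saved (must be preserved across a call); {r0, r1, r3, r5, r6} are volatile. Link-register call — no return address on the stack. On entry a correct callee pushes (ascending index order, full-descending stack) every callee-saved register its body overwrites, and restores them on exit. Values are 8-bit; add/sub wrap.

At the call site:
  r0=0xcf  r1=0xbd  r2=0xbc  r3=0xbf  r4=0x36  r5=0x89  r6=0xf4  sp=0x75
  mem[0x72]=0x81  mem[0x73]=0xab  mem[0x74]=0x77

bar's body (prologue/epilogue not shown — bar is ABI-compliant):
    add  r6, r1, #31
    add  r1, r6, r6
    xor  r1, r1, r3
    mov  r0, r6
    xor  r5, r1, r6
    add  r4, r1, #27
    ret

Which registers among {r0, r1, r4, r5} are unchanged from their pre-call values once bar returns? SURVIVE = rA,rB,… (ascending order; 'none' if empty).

prologue: push r4 → mem[0x74]=0x36, sp=0x74
body[0] add  r6, r1, #31 → r6=0xdc
body[1] add  r1, r6, r6 → r1=0xb8
body[2] xor  r1, r1, r3 → r1=0x07
body[3] mov  r0, r6 → r0=0xdc
body[4] xor  r5, r1, r6 → r5=0xdb
body[5] add  r4, r1, #27 → r4=0x22
epilogue: pop r4=0x36, sp=0x75
r0: caller-saved, written=True
r1: caller-saved, written=True
r4: callee-saved, written=True
r5: caller-saved, written=True

SURVIVE = r4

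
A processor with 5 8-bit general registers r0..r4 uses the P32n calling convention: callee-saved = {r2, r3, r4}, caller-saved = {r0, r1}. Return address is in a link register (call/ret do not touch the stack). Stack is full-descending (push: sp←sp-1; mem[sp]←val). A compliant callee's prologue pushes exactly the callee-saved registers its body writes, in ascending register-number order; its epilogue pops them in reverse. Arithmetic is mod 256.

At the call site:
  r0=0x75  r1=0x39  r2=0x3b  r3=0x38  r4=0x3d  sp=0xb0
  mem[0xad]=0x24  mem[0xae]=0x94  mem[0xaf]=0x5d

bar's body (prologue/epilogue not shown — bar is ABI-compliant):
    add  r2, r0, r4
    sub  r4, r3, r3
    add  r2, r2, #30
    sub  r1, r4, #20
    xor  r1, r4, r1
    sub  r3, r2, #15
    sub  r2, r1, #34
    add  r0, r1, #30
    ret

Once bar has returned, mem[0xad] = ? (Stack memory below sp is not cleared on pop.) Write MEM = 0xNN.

prologue: push r2 → mem[0xaf]=0x3b, sp=0xaf
prologue: push r3 → mem[0xae]=0x38, sp=0xae
prologue: push r4 → mem[0xad]=0x3d, sp=0xad
body[0] add  r2, r0, r4 → r2=0xb2
body[1] sub  r4, r3, r3 → r4=0x00
body[2] add  r2, r2, #30 → r2=0xd0
body[3] sub  r1, r4, #20 → r1=0xec
body[4] xor  r1, r4, r1 → r1=0xec
body[5] sub  r3, r2, #15 → r3=0xc1
body[6] sub  r2, r1, #34 → r2=0xca
body[7] add  r0, r1, #30 → r0=0x0a
epilogue: pop r4=0x3d, sp=0xae
epilogue: pop r3=0x38, sp=0xaf
epilogue: pop r2=0x3b, sp=0xb0
prologue pushed ['r2', 'r3', 'r4'] at ['0xaf', '0xae', '0xad']

MEM = 0x3d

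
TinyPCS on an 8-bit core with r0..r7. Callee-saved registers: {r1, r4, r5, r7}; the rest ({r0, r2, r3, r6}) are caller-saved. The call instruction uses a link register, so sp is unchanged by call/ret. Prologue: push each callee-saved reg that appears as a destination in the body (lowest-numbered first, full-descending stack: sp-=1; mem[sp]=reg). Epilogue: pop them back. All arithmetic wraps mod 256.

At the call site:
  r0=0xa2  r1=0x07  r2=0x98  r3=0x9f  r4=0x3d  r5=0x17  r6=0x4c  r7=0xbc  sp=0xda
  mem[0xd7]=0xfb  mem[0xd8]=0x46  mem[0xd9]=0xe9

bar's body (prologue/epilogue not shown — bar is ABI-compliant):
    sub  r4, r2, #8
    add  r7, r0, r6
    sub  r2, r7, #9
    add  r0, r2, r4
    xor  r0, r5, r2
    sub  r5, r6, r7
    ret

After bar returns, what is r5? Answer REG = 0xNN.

REG = 0x17

prologue: push r4 → mem[0xd9]=0x3d, sp=0xd9
prologue: push r5 → mem[0xd8]=0x17, sp=0xd8
prologue: push r7 → mem[0xd7]=0xbc, sp=0xd7
body[0] sub  r4, r2, #8 → r4=0x90
body[1] add  r7, r0, r6 → r7=0xee
body[2] sub  r2, r7, #9 → r2=0xe5
body[3] add  r0, r2, r4 → r0=0x75
body[4] xor  r0, r5, r2 → r0=0xf2
body[5] sub  r5, r6, r7 → r5=0x5e
epilogue: pop r7=0xbc, sp=0xd8
epilogue: pop r5=0x17, sp=0xd9
epilogue: pop r4=0x3d, sp=0xda
r5 is callee-saved → restored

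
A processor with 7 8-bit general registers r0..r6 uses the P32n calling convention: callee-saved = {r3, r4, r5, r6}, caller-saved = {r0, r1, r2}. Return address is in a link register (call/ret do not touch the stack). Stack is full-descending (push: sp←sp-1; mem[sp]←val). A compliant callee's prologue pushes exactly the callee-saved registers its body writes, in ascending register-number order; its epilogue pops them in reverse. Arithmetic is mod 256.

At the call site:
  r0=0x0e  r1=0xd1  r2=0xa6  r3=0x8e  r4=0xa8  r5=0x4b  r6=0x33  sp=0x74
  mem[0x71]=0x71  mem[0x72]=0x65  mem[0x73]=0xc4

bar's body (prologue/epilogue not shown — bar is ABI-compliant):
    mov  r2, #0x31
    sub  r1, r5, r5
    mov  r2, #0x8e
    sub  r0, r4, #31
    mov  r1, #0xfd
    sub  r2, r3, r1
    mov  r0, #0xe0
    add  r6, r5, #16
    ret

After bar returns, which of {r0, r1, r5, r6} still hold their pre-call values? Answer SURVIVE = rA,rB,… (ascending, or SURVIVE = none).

SURVIVE = r5,r6

prologue: push r6 → mem[0x73]=0x33, sp=0x73
body[0] mov  r2, #0x31 → r2=0x31
body[1] sub  r1, r5, r5 → r1=0x00
body[2] mov  r2, #0x8e → r2=0x8e
body[3] sub  r0, r4, #31 → r0=0x89
body[4] mov  r1, #0xfd → r1=0xfd
body[5] sub  r2, r3, r1 → r2=0x91
body[6] mov  r0, #0xe0 → r0=0xe0
body[7] add  r6, r5, #16 → r6=0x5b
epilogue: pop r6=0x33, sp=0x74
r0: caller-saved, written=True
r1: caller-saved, written=True
r5: callee-saved, written=False
r6: callee-saved, written=True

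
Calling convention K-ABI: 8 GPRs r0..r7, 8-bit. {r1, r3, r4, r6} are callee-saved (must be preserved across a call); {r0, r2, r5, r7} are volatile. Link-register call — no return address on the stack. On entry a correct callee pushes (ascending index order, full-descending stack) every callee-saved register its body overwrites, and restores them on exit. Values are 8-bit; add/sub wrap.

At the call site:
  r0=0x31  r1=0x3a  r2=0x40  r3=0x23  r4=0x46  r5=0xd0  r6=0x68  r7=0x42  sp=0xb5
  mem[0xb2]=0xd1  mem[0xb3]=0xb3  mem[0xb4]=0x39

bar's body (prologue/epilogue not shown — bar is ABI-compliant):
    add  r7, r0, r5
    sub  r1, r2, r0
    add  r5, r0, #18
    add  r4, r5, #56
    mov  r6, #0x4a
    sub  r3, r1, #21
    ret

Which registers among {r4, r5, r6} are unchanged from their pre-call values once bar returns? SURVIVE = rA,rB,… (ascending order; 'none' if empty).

SURVIVE = r4,r6

prologue: push r1 -> mem[0xb4]=0x3a, sp=0xb4
prologue: push r3 -> mem[0xb3]=0x23, sp=0xb3
prologue: push r4 -> mem[0xb2]=0x46, sp=0xb2
prologue: push r6 -> mem[0xb1]=0x68, sp=0xb1
body[0] add  r7, r0, r5 -> r7=0x01
body[1] sub  r1, r2, r0 -> r1=0x0f
body[2] add  r5, r0, #18 -> r5=0x43
body[3] add  r4, r5, #56 -> r4=0x7b
body[4] mov  r6, #0x4a -> r6=0x4a
body[5] sub  r3, r1, #21 -> r3=0xfa
epilogue: pop r6=0x68, sp=0xb2
epilogue: pop r4=0x46, sp=0xb3
epilogue: pop r3=0x23, sp=0xb4
epilogue: pop r1=0x3a, sp=0xb5
r4: callee-saved, written=True
r5: caller-saved, written=True
r6: callee-saved, written=True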